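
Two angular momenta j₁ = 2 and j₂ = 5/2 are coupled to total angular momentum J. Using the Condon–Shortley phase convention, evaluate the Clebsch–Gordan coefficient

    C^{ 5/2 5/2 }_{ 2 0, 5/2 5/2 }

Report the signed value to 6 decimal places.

√[6·2!2!3!/8! · 2!2!5!0!5!0!] = √(1440/7)
  +(−1)^2/∏(2,0,0,3,2,0)! = 1/24  (running 1/24)
⟨..|..⟩ = √(1440/7)·(1/24) = +0.597614

+0.597614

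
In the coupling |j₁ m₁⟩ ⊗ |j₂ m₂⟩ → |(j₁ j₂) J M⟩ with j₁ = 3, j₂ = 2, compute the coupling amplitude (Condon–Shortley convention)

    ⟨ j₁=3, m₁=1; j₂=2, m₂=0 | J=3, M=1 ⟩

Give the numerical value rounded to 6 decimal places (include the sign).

triangle: 2!×4!×2!/9! = 96/362880
(j±m)!: 4!×2!×2!×2!×4!×2! = 9216
prefactor² = (2J+1)×Δ×N² = 256/15
  k=0: +1/(0!×2!×2!×2!×2!×0!) = 1/16
  k=1: −1/(1!×1!×1!×1!×3!×1!) = -1/6
  k=2: +1/(2!×0!×0!×0!×4!×2!) = 1/96
Σ = -3/32  ⇒  CG² = 256/15×(-3/32)² = 3/20
CG = −√(3/20) = -0.387298

−√(3/20) = -0.387298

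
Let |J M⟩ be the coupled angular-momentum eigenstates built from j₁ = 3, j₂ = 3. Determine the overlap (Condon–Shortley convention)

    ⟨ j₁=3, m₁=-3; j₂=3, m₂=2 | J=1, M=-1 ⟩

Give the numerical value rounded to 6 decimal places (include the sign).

−√(3/28) = -0.327327

triangle: 5!·1!·1!/8! = 120/40320
(j±m)!: 0!·6!·5!·1!·0!·2! = 172800
prefactor² = (2J+1)·Δ·N² = 10800/7
  k=5: −1/(5!·0!·1!·0!·0!·1!) = -1/120
Σ = -1/120  ⇒  CG² = 10800/7·(-1/120)² = 3/28
CG = −√(3/28) = -0.327327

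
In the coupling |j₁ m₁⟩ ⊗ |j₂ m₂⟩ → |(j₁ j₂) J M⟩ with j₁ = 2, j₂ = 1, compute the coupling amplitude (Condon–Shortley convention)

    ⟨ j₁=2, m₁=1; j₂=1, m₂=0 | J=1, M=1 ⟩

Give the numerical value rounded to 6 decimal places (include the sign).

-0.547723

j₁+j₂−J=2  J+j₁−j₂=2  J−j₁+j₂=0  j₁+j₂+J+1=5
(j₁±m₁, j₂±m₂, J±M) = (3,1,1,1,2,0)
P² = 6/5
sum k=1..1:
  [1] −1/2 = -1/2
S = -1/2
C² = P²·S² = 3/10 ; C = -0.547723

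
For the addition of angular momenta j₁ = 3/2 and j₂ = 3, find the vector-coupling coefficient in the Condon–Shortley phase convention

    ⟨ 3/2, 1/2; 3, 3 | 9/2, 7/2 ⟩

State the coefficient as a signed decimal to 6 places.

j₁+j₂−J=0  J+j₁−j₂=3  J−j₁+j₂=6  j₁+j₂+J+1=10
(j₁±m₁, j₂±m₂, J±M) = (2,1,6,0,8,1)
P² = 691200
sum k=0..0:
  [0] +1/1440 = 1/1440
S = 1/1440
C² = P²·S² = 1/3 ; C = +0.577350

+√(1/3) ≈ +0.577350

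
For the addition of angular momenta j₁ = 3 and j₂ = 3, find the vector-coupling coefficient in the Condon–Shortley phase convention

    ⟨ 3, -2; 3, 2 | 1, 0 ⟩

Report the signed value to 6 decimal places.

triangle: 5!·1!·1!/8! = 120/40320
(j±m)!: 1!·5!·5!·1!·1!·1! = 14400
prefactor² = (2J+1)·Δ·N² = 900/7
  k=4: +1/(4!·1!·1!·1!·0!·0!) = 1/24
  k=5: −1/(5!·0!·0!·0!·1!·1!) = -1/120
Σ = 1/30  ⇒  CG² = 900/7·1/30² = 1/7
CG = +√(1/7) = +0.377964

+0.377964  (= +√(1/7))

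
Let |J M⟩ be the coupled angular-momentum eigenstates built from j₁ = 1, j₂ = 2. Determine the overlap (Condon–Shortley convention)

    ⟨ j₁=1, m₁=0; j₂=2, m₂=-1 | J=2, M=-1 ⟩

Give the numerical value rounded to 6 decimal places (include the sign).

+√(1/6) ≈ +0.408248

triangle: 1!×1!×3!/6! = 6/720
(j±m)!: 1!×1!×1!×3!×1!×3! = 36
prefactor² = (2J+1)×Δ×N² = 3/2
  k=0: +1/(0!×1!×1!×1!×0!×2!) = 1/2
  k=1: −1/(1!×0!×0!×0!×1!×3!) = -1/6
Σ = 1/3  ⇒  CG² = 3/2×1/3² = 1/6
CG = +√(1/6) = +0.408248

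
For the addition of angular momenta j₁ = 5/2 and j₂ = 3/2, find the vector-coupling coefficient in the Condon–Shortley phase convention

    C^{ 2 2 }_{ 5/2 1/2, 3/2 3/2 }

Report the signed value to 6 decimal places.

+0.377964

triangle: 2!·3!·1!/7! = 12/5040
(j±m)!: 3!·2!·3!·0!·4!·0! = 1728
prefactor² = (2J+1)·Δ·N² = 144/7
  k=2: +1/(2!·0!·0!·1!·3!·0!) = 1/12
Σ = 1/12  ⇒  CG² = 144/7·1/12² = 1/7
CG = +√(1/7) = +0.377964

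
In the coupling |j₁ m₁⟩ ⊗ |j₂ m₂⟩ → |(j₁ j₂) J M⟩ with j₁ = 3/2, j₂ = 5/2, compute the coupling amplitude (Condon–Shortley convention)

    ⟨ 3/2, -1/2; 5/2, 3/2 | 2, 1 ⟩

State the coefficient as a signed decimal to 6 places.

√[5·2!1!3!/7! · 1!2!4!1!3!1!] = √(24/7)
  +(−1)^1/∏(1,1,1,3,0,0)! = -1/6  (running -1/6)
  +(−1)^2/∏(2,0,0,2,1,1)! = 1/4  (running 1/12)
⟨..|..⟩ = √(24/7)·(1/12) = +0.154303

+√(1/42) = +0.154303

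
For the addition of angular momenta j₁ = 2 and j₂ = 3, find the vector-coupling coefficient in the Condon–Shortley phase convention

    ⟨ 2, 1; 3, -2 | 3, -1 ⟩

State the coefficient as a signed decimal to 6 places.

+√(1/4) ≈ +0.500000

j₁+j₂−J=2  J+j₁−j₂=2  J−j₁+j₂=4  j₁+j₂+J+1=9
(j₁±m₁, j₂±m₂, J±M) = (3,1,1,5,2,4)
P² = 64
sum k=0..1:
  [0] +1/12 = 1/12
  [1] −1/48 = -1/48
S = 1/16
C² = P²·S² = 1/4 ; C = +0.500000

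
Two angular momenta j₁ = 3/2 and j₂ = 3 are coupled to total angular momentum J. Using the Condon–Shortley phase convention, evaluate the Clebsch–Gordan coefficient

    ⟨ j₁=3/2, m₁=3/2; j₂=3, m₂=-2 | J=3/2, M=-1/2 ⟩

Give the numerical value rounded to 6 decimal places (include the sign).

j₁+j₂−J=3  J+j₁−j₂=0  J−j₁+j₂=3  j₁+j₂+J+1=7
(j₁±m₁, j₂±m₂, J±M) = (3,0,1,5,1,2)
P² = 288/7
sum k=0..0:
  [0] +1/12 = 1/12
S = 1/12
C² = P²·S² = 2/7 ; C = +0.534522

+0.534522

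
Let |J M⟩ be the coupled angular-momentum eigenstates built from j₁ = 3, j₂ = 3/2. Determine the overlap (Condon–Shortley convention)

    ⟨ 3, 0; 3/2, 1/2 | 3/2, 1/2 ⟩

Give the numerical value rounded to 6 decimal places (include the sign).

+√(9/35) = +0.507093

j₁+j₂−J=3  J+j₁−j₂=3  J−j₁+j₂=0  j₁+j₂+J+1=7
(j₁±m₁, j₂±m₂, J±M) = (3,3,2,1,2,1)
P² = 144/35
sum k=2..2:
  [2] +1/4 = 1/4
S = 1/4
C² = P²·S² = 9/35 ; C = +0.507093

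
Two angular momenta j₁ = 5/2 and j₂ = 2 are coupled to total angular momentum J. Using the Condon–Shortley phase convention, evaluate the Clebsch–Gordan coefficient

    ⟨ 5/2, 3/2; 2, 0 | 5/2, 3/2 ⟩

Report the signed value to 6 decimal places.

-0.119523

triangle: 2!*3!*2!/8! = 24/40320
(j±m)!: 4!*1!*2!*2!*4!*1! = 2304
prefactor² = (2J+1)*Δ*N² = 288/35
  k=0: +1/(0!*2!*1!*2!*2!*0!) = 1/8
  k=1: −1/(1!*1!*0!*1!*3!*1!) = -1/6
Σ = -1/24  ⇒  CG² = 288/35*(-1/24)² = 1/70
CG = −√(1/70) = -0.119523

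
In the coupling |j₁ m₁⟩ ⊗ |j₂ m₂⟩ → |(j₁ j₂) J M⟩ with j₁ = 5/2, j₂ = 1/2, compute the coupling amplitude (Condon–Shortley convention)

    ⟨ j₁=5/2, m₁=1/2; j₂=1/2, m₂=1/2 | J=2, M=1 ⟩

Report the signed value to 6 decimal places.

j₁+j₂−J=1  J+j₁−j₂=4  J−j₁+j₂=0  j₁+j₂+J+1=6
(j₁±m₁, j₂±m₂, J±M) = (3,2,1,0,3,1)
P² = 12
sum k=1..1:
  [1] −1/6 = -1/6
S = -1/6
C² = P²·S² = 1/3 ; C = -0.577350

-0.577350  (= −√(1/3))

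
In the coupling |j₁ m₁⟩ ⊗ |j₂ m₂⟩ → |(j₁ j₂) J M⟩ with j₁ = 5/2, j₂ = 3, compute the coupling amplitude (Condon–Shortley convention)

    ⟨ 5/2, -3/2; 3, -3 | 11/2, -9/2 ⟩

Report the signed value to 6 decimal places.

+0.674200

√[12·0!5!6!/12! · 1!4!0!6!1!10!] = √(1492992000/11)
  +(−1)^0/∏(0,0,4,0,1,6)! = 1/17280  (running 1/17280)
⟨..|..⟩ = √(1492992000/11)·(1/17280) = +0.674200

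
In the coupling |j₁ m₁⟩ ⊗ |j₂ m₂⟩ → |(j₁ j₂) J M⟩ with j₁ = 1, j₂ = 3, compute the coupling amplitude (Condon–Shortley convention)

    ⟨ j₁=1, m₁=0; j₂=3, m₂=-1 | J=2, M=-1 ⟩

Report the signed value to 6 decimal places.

−√(8/21) = -0.617213

j₁+j₂−J=2  J+j₁−j₂=0  J−j₁+j₂=4  j₁+j₂+J+1=7
(j₁±m₁, j₂±m₂, J±M) = (1,1,2,4,1,3)
P² = 96/7
sum k=1..1:
  [1] −1/6 = -1/6
S = -1/6
C² = P²·S² = 8/21 ; C = -0.617213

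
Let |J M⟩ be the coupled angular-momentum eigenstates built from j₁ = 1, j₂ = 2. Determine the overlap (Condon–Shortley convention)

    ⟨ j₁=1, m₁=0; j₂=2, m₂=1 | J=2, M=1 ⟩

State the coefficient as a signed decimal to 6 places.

−√(1/6) ≈ -0.408248

√[5·1!1!3!/6! · 1!1!3!1!3!1!] = √(3/2)
  +(−1)^0/∏(0,1,1,3,0,0)! = 1/6  (running 1/6)
  +(−1)^1/∏(1,0,0,2,1,1)! = -1/2  (running -1/3)
⟨..|..⟩ = √(3/2)·(-1/3) = -0.408248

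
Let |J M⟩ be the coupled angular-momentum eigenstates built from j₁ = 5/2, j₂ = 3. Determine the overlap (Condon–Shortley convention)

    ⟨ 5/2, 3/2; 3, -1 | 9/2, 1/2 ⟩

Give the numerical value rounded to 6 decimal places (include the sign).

√[10·1!4!5!/11! · 4!1!2!4!5!4!] = √(184320/77)
  +(−1)^0/∏(0,1,1,2,3,3)! = 1/72  (running 1/72)
  +(−1)^1/∏(1,0,0,1,4,4)! = -1/576  (running 7/576)
⟨..|..⟩ = √(184320/77)·(7/576) = +0.594588

+0.594588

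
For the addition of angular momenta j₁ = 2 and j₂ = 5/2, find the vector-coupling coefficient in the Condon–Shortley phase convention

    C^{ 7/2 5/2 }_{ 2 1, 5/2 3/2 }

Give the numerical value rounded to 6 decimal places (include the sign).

j₁+j₂−J=1  J+j₁−j₂=3  J−j₁+j₂=4  j₁+j₂+J+1=9
(j₁±m₁, j₂±m₂, J±M) = (3,1,4,1,6,1)
P² = 2304/7
sum k=0..1:
  [0] +1/48 = 1/48
  [1] −1/36 = -1/36
S = -1/144
C² = P²·S² = 1/63 ; C = -0.125988

-0.125988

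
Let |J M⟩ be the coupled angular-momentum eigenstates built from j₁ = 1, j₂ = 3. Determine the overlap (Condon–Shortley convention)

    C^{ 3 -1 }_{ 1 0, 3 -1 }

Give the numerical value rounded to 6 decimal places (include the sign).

√[7·1!1!5!/8! · 1!1!2!4!2!4!] = √(48)
  +(−1)^0/∏(0,1,1,2,0,3)! = 1/12  (running 1/12)
  +(−1)^1/∏(1,0,0,1,1,4)! = -1/24  (running 1/24)
⟨..|..⟩ = √(48)·(1/24) = +0.288675

+0.288675  (= +√(1/12))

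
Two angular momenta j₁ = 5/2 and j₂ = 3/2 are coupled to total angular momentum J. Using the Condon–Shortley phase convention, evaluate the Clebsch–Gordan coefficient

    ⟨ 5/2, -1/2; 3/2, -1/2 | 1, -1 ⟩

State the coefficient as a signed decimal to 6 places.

j₁+j₂−J=3  J+j₁−j₂=2  J−j₁+j₂=0  j₁+j₂+J+1=6
(j₁±m₁, j₂±m₂, J±M) = (2,3,1,2,0,2)
P² = 12/5
sum k=1..1:
  [1] −1/4 = -1/4
S = -1/4
C² = P²·S² = 3/20 ; C = -0.387298

−√(3/20) = -0.387298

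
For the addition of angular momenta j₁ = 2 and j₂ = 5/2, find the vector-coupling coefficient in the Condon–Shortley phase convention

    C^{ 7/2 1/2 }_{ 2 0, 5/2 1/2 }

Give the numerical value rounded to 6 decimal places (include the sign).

j₁+j₂−J=1  J+j₁−j₂=3  J−j₁+j₂=4  j₁+j₂+J+1=9
(j₁±m₁, j₂±m₂, J±M) = (2,2,3,2,4,3)
P² = 768/35
sum k=0..1:
  [0] +1/12 = 1/12
  [1] −1/8 = -1/8
S = -1/24
C² = P²·S² = 4/105 ; C = -0.195180

−√(4/105) ≈ -0.195180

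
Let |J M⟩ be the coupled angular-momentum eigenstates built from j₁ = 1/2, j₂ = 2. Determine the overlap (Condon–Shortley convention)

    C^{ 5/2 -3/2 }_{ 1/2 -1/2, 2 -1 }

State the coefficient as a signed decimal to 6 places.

triangle: 0!×1!×4!/6! = 24/720
(j±m)!: 0!×1!×1!×3!×1!×4! = 144
prefactor² = (2J+1)×Δ×N² = 144/5
  k=0: +1/(0!×0!×1!×1!×0!×3!) = 1/6
Σ = 1/6  ⇒  CG² = 144/5×1/6² = 4/5
CG = +√(4/5) = +0.894427

+0.894427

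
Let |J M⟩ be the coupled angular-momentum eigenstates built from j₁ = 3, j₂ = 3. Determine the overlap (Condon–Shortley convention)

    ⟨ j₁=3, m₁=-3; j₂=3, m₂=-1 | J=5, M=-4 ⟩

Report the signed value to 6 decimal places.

−√(1/2) = -0.707107

j₁+j₂−J=1  J+j₁−j₂=5  J−j₁+j₂=5  j₁+j₂+J+1=12
(j₁±m₁, j₂±m₂, J±M) = (0,6,2,4,1,9)
P² = 4147200
sum k=1..1:
  [1] −1/2880 = -1/2880
S = -1/2880
C² = P²·S² = 1/2 ; C = -0.707107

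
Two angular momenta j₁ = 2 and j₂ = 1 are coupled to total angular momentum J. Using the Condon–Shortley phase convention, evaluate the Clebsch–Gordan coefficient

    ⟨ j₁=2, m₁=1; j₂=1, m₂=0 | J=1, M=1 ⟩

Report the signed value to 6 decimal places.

j₁+j₂−J=2  J+j₁−j₂=2  J−j₁+j₂=0  j₁+j₂+J+1=5
(j₁±m₁, j₂±m₂, J±M) = (3,1,1,1,2,0)
P² = 6/5
sum k=1..1:
  [1] −1/2 = -1/2
S = -1/2
C² = P²·S² = 3/10 ; C = -0.547723

−√(3/10) = -0.547723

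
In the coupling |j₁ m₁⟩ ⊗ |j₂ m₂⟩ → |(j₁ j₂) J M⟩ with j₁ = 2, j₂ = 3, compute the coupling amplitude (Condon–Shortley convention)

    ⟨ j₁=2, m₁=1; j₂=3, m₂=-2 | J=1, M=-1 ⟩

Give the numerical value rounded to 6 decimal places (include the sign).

j₁+j₂−J=4  J+j₁−j₂=0  J−j₁+j₂=2  j₁+j₂+J+1=7
(j₁±m₁, j₂±m₂, J±M) = (3,1,1,5,0,2)
P² = 288/7
sum k=1..1:
  [1] −1/12 = -1/12
S = -1/12
C² = P²·S² = 2/7 ; C = -0.534522

−√(2/7) ≈ -0.534522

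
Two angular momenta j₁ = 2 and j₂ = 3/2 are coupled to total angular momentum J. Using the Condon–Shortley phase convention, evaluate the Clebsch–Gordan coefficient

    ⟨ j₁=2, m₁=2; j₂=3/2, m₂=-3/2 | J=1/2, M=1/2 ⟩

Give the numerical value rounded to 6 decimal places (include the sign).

triangle: 3!×1!×0!/5! = 6/120
(j±m)!: 4!×0!×0!×3!×1!×0! = 144
prefactor² = (2J+1)×Δ×N² = 72/5
  k=0: +1/(0!×3!×0!×0!×1!×0!) = 1/6
Σ = 1/6  ⇒  CG² = 72/5×1/6² = 2/5
CG = +√(2/5) = +0.632456

+√(2/5) = +0.632456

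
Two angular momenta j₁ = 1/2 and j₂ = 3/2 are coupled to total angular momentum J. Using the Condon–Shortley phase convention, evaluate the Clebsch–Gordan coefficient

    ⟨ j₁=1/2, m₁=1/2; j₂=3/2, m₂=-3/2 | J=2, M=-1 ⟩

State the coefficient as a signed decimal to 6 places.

√[5·0!1!3!/5! · 1!0!0!3!1!3!] = √(9)
  +(−1)^0/∏(0,0,0,0,1,3)! = 1/6  (running 1/6)
⟨..|..⟩ = √(9)·(1/6) = +0.500000

+√(1/4) = +0.500000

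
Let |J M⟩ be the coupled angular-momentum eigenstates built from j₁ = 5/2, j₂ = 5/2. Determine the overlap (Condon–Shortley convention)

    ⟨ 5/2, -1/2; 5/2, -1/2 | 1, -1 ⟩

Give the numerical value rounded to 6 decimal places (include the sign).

triangle: 4!×1!×1!/7! = 24/5040
(j±m)!: 2!×3!×2!×3!×0!×2! = 288
prefactor² = (2J+1)×Δ×N² = 144/35
  k=2: +1/(2!×2!×1!×0!×0!×1!) = 1/4
Σ = 1/4  ⇒  CG² = 144/35×1/4² = 9/35
CG = +√(9/35) = +0.507093

+0.507093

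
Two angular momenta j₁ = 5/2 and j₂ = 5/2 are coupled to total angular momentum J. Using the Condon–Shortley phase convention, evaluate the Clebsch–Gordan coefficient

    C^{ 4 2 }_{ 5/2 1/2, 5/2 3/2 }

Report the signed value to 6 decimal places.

-0.422577

√[9·1!4!4!/10! · 3!2!4!1!6!2!] = √(20736/35)
  +(−1)^0/∏(0,1,2,4,2,0)! = 1/96  (running 1/96)
  +(−1)^1/∏(1,0,1,3,3,1)! = -1/36  (running -5/288)
⟨..|..⟩ = √(20736/35)·(-5/288) = -0.422577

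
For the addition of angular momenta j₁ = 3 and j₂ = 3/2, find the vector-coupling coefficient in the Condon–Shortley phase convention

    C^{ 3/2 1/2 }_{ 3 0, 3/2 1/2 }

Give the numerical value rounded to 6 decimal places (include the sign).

+0.507093

triangle: 3!*3!*0!/7! = 36/5040
(j±m)!: 3!*3!*2!*1!*2!*1! = 144
prefactor² = (2J+1)*Δ*N² = 144/35
  k=2: +1/(2!*1!*1!*0!*2!*0!) = 1/4
Σ = 1/4  ⇒  CG² = 144/35*1/4² = 9/35
CG = +√(9/35) = +0.507093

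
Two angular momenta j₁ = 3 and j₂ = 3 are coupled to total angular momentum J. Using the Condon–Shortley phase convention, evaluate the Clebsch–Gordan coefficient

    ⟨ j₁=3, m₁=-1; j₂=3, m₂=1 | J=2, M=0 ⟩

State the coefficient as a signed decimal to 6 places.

triangle: 4!·2!·2!/9! = 96/362880
(j±m)!: 2!·4!·4!·2!·2!·2! = 9216
prefactor² = (2J+1)·Δ·N² = 256/21
  k=2: +1/(2!·2!·2!·2!·0!·0!) = 1/16
  k=3: −1/(3!·1!·1!·1!·1!·1!) = -1/6
  k=4: +1/(4!·0!·0!·0!·2!·2!) = 1/96
Σ = -3/32  ⇒  CG² = 256/21·(-3/32)² = 3/28
CG = −√(3/28) = -0.327327

−√(3/28) = -0.327327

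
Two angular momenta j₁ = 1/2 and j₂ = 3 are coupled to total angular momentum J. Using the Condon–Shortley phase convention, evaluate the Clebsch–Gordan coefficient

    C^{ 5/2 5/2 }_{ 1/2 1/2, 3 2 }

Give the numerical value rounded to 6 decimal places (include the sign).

√[6·1!0!5!/7! · 1!0!5!1!5!0!] = √(14400/7)
  +(−1)^0/∏(0,1,0,5,0,0)! = 1/120  (running 1/120)
⟨..|..⟩ = √(14400/7)·(1/120) = +0.377964

+√(1/7) = +0.377964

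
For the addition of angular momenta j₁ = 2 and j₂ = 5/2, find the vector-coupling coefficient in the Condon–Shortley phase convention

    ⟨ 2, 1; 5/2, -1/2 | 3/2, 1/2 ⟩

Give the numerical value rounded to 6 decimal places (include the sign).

−√(5/21) ≈ -0.487950

j₁+j₂−J=3  J+j₁−j₂=1  J−j₁+j₂=2  j₁+j₂+J+1=7
(j₁±m₁, j₂±m₂, J±M) = (3,1,2,3,2,1)
P² = 48/35
sum k=0..1:
  [0] +1/12 = 1/12
  [1] −1/2 = -1/2
S = -5/12
C² = P²·S² = 5/21 ; C = -0.487950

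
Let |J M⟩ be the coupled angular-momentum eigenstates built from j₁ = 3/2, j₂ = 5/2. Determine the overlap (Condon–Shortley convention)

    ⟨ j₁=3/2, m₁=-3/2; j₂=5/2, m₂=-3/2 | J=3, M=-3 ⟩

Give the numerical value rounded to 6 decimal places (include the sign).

triangle: 1!×2!×4!/8! = 48/40320
(j±m)!: 0!×3!×1!×4!×0!×6! = 103680
prefactor² = (2J+1)×Δ×N² = 864
  k=1: −1/(1!×0!×2!×0!×0!×4!) = -1/48
Σ = -1/48  ⇒  CG² = 864×(-1/48)² = 3/8
CG = −√(3/8) = -0.612372

−√(3/8) = -0.612372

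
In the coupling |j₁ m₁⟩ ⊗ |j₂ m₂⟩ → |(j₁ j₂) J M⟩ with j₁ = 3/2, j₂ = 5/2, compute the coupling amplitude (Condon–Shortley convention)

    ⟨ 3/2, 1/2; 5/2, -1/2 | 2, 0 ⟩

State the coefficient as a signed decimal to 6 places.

√[5·2!1!3!/7! · 2!1!2!3!2!2!] = √(8/7)
  +(−1)^0/∏(0,2,1,2,0,1)! = 1/4  (running 1/4)
  +(−1)^1/∏(1,1,0,1,1,2)! = -1/2  (running -1/4)
⟨..|..⟩ = √(8/7)·(-1/4) = -0.267261

−√(1/14) ≈ -0.267261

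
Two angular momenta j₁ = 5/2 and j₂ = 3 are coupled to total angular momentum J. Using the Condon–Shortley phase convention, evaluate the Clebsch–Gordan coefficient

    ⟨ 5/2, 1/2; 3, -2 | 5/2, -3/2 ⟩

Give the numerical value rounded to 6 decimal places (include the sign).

−√(1/14) ≈ -0.267261

√[6·3!2!3!/9! · 3!2!1!5!1!4!] = √(288/7)
  +(−1)^0/∏(0,3,2,1,0,2)! = 1/24  (running 1/24)
  +(−1)^1/∏(1,2,1,0,1,3)! = -1/12  (running -1/24)
⟨..|..⟩ = √(288/7)·(-1/24) = -0.267261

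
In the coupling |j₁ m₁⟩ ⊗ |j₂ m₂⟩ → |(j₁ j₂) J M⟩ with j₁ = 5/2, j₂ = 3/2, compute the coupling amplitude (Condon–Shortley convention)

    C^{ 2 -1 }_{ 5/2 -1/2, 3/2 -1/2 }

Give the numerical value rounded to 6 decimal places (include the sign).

−√(25/84) = -0.545545

triangle: 2!*3!*1!/7! = 12/5040
(j±m)!: 2!*3!*1!*2!*1!*3! = 144
prefactor² = (2J+1)*Δ*N² = 12/7
  k=0: +1/(0!*2!*3!*1!*0!*0!) = 1/12
  k=1: −1/(1!*1!*2!*0!*1!*1!) = -1/2
Σ = -5/12  ⇒  CG² = 12/7*(-5/12)² = 25/84
CG = −√(25/84) = -0.545545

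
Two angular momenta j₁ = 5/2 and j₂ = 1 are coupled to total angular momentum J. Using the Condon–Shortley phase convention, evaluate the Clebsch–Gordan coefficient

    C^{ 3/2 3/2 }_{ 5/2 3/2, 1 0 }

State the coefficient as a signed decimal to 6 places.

j₁+j₂−J=2  J+j₁−j₂=3  J−j₁+j₂=0  j₁+j₂+J+1=6
(j₁±m₁, j₂±m₂, J±M) = (4,1,1,1,3,0)
P² = 48/5
sum k=1..1:
  [1] −1/6 = -1/6
S = -1/6
C² = P²·S² = 4/15 ; C = -0.516398

-0.516398  (= −√(4/15))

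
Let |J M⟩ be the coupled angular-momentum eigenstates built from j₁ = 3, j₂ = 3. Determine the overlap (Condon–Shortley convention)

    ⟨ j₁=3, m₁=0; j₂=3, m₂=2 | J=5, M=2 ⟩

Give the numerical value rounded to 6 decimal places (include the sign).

-0.577350  (= −√(1/3))

triangle: 1!*5!*5!/12! = 14400/479001600
(j±m)!: 3!*3!*5!*1!*7!*3! = 130636800
prefactor² = (2J+1)*Δ*N² = 43200
  k=0: +1/(0!*1!*3!*5!*2!*0!) = 1/1440
  k=1: −1/(1!*0!*2!*4!*3!*1!) = -1/288
Σ = -1/360  ⇒  CG² = 43200*(-1/360)² = 1/3
CG = −√(1/3) = -0.577350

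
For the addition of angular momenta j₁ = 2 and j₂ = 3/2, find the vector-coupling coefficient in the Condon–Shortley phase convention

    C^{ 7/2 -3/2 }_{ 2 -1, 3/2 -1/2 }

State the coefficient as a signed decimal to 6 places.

+0.755929

triangle: 0!*4!*3!/8! = 144/40320
(j±m)!: 1!*3!*1!*2!*2!*5! = 2880
prefactor² = (2J+1)*Δ*N² = 576/7
  k=0: +1/(0!*0!*3!*1!*1!*2!) = 1/12
Σ = 1/12  ⇒  CG² = 576/7*1/12² = 4/7
CG = +√(4/7) = +0.755929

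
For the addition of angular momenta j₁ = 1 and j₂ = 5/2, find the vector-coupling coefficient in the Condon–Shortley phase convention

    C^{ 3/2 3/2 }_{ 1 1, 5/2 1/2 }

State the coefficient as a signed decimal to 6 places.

j₁+j₂−J=2  J+j₁−j₂=0  J−j₁+j₂=3  j₁+j₂+J+1=6
(j₁±m₁, j₂±m₂, J±M) = (2,0,3,2,3,0)
P² = 48/5
sum k=0..0:
  [0] +1/12 = 1/12
S = 1/12
C² = P²·S² = 1/15 ; C = +0.258199

+0.258199  (= +√(1/15))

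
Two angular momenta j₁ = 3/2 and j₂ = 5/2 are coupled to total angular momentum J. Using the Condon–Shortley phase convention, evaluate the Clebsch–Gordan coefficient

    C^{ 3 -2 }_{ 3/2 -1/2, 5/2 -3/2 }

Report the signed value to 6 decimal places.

+0.288675

j₁+j₂−J=1  J+j₁−j₂=2  J−j₁+j₂=4  j₁+j₂+J+1=8
(j₁±m₁, j₂±m₂, J±M) = (1,2,1,4,1,5)
P² = 48
sum k=0..1:
  [0] +1/12 = 1/12
  [1] −1/24 = -1/24
S = 1/24
C² = P²·S² = 1/12 ; C = +0.288675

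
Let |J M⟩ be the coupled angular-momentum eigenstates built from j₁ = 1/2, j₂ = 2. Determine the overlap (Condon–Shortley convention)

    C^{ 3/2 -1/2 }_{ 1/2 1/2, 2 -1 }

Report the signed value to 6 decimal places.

+0.774597

triangle: 1!×0!×3!/5! = 6/120
(j±m)!: 1!×0!×1!×3!×1!×2! = 12
prefactor² = (2J+1)×Δ×N² = 12/5
  k=0: +1/(0!×1!×0!×1!×0!×2!) = 1/2
Σ = 1/2  ⇒  CG² = 12/5×1/2² = 3/5
CG = +√(3/5) = +0.774597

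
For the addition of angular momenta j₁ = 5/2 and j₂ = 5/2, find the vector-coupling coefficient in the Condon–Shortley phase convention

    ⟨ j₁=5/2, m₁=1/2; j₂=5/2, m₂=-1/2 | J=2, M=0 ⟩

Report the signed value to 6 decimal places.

-0.436436

j₁+j₂−J=3  J+j₁−j₂=2  J−j₁+j₂=2  j₁+j₂+J+1=8
(j₁±m₁, j₂±m₂, J±M) = (3,2,2,3,2,2)
P² = 12/7
sum k=0..2:
  [0] +1/24 = 1/24
  [1] −1/2 = -1/2
  [2] +1/8 = 1/8
S = -1/3
C² = P²·S² = 4/21 ; C = -0.436436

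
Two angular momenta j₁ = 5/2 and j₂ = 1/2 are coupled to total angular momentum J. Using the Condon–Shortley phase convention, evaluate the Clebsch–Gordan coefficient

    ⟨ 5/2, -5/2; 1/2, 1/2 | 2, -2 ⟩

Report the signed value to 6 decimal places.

-0.912871

√[5·1!4!0!/6! · 0!5!1!0!0!4!] = √(480)
  +(−1)^1/∏(1,0,4,0,0,0)! = -1/24  (running -1/24)
⟨..|..⟩ = √(480)·(-1/24) = -0.912871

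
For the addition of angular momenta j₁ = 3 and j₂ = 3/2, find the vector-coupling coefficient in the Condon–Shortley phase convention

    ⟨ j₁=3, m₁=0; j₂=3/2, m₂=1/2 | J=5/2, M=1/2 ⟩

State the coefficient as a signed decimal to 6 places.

−√(6/35) ≈ -0.414039

triangle: 2!·4!·1!/8! = 48/40320
(j±m)!: 3!·3!·2!·1!·3!·2! = 864
prefactor² = (2J+1)·Δ·N² = 216/35
  k=1: −1/(1!·1!·2!·1!·2!·0!) = -1/4
  k=2: +1/(2!·0!·1!·0!·3!·1!) = 1/12
Σ = -1/6  ⇒  CG² = 216/35·(-1/6)² = 6/35
CG = −√(6/35) = -0.414039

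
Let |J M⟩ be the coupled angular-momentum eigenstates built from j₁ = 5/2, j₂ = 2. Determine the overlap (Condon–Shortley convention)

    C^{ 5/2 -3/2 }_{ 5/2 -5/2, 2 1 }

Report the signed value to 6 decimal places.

+√(3/7) = +0.654654

√[6·2!3!2!/8! · 0!5!3!1!1!4!] = √(432/7)
  +(−1)^2/∏(2,0,3,1,0,1)! = 1/12  (running 1/12)
⟨..|..⟩ = √(432/7)·(1/12) = +0.654654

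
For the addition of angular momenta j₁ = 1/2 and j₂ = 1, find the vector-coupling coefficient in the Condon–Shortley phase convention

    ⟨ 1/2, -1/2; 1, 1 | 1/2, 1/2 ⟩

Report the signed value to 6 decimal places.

j₁+j₂−J=1  J+j₁−j₂=0  J−j₁+j₂=1  j₁+j₂+J+1=3
(j₁±m₁, j₂±m₂, J±M) = (0,1,2,0,1,0)
P² = 2/3
sum k=1..1:
  [1] −1/1 = -1
S = -1
C² = P²·S² = 2/3 ; C = -0.816497

-0.816497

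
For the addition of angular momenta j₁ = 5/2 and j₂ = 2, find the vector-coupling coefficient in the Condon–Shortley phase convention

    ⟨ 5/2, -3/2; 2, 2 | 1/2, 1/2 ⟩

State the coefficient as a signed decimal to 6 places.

j₁+j₂−J=4  J+j₁−j₂=1  J−j₁+j₂=0  j₁+j₂+J+1=6
(j₁±m₁, j₂±m₂, J±M) = (1,4,4,0,1,0)
P² = 192/5
sum k=4..4:
  [4] +1/24 = 1/24
S = 1/24
C² = P²·S² = 1/15 ; C = +0.258199

+0.258199  (= +√(1/15))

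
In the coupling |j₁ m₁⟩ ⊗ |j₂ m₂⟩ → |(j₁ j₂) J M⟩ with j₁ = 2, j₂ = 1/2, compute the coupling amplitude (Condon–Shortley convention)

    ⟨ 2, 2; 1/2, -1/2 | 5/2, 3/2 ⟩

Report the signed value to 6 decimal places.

j₁+j₂−J=0  J+j₁−j₂=4  J−j₁+j₂=1  j₁+j₂+J+1=6
(j₁±m₁, j₂±m₂, J±M) = (4,0,0,1,4,1)
P² = 576/5
sum k=0..0:
  [0] +1/24 = 1/24
S = 1/24
C² = P²·S² = 1/5 ; C = +0.447214

+√(1/5) ≈ +0.447214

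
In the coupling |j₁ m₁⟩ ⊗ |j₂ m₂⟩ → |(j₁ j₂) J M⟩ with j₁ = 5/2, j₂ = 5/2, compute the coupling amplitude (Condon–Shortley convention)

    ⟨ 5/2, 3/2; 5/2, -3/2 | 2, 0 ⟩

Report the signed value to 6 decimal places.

√[5·3!2!2!/8! · 4!1!1!4!2!2!] = √(48/7)
  +(−1)^0/∏(0,3,1,1,1,1)! = 1/6  (running 1/6)
  +(−1)^1/∏(1,2,0,0,2,2)! = -1/8  (running 1/24)
⟨..|..⟩ = √(48/7)·(1/24) = +0.109109

+0.109109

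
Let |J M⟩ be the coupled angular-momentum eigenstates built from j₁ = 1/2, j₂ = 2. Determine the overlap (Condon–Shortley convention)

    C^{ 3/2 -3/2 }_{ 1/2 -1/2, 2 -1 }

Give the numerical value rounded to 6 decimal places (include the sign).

−√(1/5) = -0.447214

√[4·1!0!3!/5! · 0!1!1!3!0!3!] = √(36/5)
  +(−1)^1/∏(1,0,0,0,0,3)! = -1/6  (running -1/6)
⟨..|..⟩ = √(36/5)·(-1/6) = -0.447214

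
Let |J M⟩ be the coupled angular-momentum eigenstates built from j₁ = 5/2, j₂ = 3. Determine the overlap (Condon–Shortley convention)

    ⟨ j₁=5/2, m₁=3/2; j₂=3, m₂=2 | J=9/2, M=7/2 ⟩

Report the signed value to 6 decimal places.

-0.100504  (= −√(1/99))

j₁+j₂−J=1  J+j₁−j₂=4  J−j₁+j₂=5  j₁+j₂+J+1=11
(j₁±m₁, j₂±m₂, J±M) = (4,1,5,1,8,1)
P² = 921600/11
sum k=0..1:
  [0] +1/720 = 1/720
  [1] −1/576 = -1/576
S = -1/2880
C² = P²·S² = 1/99 ; C = -0.100504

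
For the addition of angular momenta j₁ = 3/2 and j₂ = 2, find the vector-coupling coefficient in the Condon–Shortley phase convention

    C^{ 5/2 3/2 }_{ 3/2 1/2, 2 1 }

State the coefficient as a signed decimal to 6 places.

−√(1/35) = -0.169031

j₁+j₂−J=1  J+j₁−j₂=2  J−j₁+j₂=3  j₁+j₂+J+1=7
(j₁±m₁, j₂±m₂, J±M) = (2,1,3,1,4,1)
P² = 144/35
sum k=0..1:
  [0] +1/6 = 1/6
  [1] −1/4 = -1/4
S = -1/12
C² = P²·S² = 1/35 ; C = -0.169031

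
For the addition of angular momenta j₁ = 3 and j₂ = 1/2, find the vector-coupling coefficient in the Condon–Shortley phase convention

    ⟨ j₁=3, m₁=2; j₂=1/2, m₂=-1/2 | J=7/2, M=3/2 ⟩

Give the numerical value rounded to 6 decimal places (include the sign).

+√(2/7) = +0.534522

√[8·0!6!1!/8! · 5!1!0!1!5!2!] = √(28800/7)
  +(−1)^0/∏(0,0,1,0,5,1)! = 1/120  (running 1/120)
⟨..|..⟩ = √(28800/7)·(1/120) = +0.534522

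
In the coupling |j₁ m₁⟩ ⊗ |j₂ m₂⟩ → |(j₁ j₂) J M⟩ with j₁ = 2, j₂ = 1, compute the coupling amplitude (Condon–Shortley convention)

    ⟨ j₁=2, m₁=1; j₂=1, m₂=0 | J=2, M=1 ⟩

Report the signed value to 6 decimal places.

j₁+j₂−J=1  J+j₁−j₂=3  J−j₁+j₂=1  j₁+j₂+J+1=6
(j₁±m₁, j₂±m₂, J±M) = (3,1,1,1,3,1)
P² = 3/2
sum k=0..1:
  [0] +1/2 = 1/2
  [1] −1/6 = -1/6
S = 1/3
C² = P²·S² = 1/6 ; C = +0.408248

+0.408248  (= +√(1/6))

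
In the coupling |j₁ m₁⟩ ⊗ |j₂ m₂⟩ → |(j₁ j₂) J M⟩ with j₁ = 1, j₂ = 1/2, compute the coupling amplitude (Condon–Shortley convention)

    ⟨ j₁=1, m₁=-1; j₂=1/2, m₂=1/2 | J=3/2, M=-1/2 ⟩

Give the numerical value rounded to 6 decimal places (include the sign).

j₁+j₂−J=0  J+j₁−j₂=2  J−j₁+j₂=1  j₁+j₂+J+1=4
(j₁±m₁, j₂±m₂, J±M) = (0,2,1,0,1,2)
P² = 4/3
sum k=0..0:
  [0] +1/2 = 1/2
S = 1/2
C² = P²·S² = 1/3 ; C = +0.577350

+√(1/3) ≈ +0.577350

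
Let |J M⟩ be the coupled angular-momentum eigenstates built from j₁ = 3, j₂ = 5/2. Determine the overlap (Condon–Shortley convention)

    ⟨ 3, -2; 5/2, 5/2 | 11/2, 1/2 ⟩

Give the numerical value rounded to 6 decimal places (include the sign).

√[12·0!6!5!/12! · 1!5!5!0!6!5!] = √(207360000/77)
  +(−1)^0/∏(0,0,5,5,1,0)! = 1/14400  (running 1/14400)
⟨..|..⟩ = √(207360000/77)·(1/14400) = +0.113961

+0.113961  (= +√(1/77))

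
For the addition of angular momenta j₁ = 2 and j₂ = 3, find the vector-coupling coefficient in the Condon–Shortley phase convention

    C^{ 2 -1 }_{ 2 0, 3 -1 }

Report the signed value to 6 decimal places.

−√(1/7) ≈ -0.377964

√[5·3!1!3!/8! · 2!2!2!4!1!3!] = √(36/7)
  +(−1)^1/∏(1,2,1,1,0,2)! = -1/4  (running -1/4)
  +(−1)^2/∏(2,1,0,0,1,3)! = 1/12  (running -1/6)
⟨..|..⟩ = √(36/7)·(-1/6) = -0.377964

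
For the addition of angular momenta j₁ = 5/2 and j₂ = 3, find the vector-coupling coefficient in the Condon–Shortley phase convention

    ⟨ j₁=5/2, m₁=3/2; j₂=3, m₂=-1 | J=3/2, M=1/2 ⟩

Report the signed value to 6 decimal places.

−√(7/30) ≈ -0.483046

√[4·4!1!2!/8! · 4!1!2!4!2!1!] = √(384/35)
  +(−1)^0/∏(0,4,1,2,0,0)! = 1/48  (running 1/48)
  +(−1)^1/∏(1,3,0,1,1,1)! = -1/6  (running -7/48)
⟨..|..⟩ = √(384/35)·(-7/48) = -0.483046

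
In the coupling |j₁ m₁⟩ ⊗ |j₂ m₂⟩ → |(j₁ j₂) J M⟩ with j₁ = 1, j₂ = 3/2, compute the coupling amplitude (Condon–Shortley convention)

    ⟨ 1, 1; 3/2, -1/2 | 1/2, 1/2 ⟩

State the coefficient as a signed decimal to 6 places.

+√(1/6) ≈ +0.408248

triangle: 2!·0!·1!/4! = 2/24
(j±m)!: 2!·0!·1!·2!·1!·0! = 4
prefactor² = (2J+1)·Δ·N² = 2/3
  k=0: +1/(0!·2!·0!·1!·0!·0!) = 1/2
Σ = 1/2  ⇒  CG² = 2/3·1/2² = 1/6
CG = +√(1/6) = +0.408248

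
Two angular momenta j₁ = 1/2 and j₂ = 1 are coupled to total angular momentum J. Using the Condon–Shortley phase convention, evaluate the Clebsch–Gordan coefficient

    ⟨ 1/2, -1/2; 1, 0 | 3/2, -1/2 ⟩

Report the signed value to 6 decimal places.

√[4·0!1!2!/4! · 0!1!1!1!1!2!] = √(2/3)
  +(−1)^0/∏(0,0,1,1,0,1)! = 1  (running 1)
⟨..|..⟩ = √(2/3)·(1) = +0.816497

+√(2/3) ≈ +0.816497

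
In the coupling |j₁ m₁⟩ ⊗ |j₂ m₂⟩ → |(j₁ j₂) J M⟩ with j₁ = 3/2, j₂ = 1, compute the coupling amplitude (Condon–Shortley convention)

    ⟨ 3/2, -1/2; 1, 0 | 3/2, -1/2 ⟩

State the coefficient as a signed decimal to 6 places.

√[4·1!2!1!/5! · 1!2!1!1!1!2!] = √(4/15)
  +(−1)^0/∏(0,1,2,1,0,0)! = 1/2  (running 1/2)
  +(−1)^1/∏(1,0,1,0,1,1)! = -1  (running -1/2)
⟨..|..⟩ = √(4/15)·(-1/2) = -0.258199

-0.258199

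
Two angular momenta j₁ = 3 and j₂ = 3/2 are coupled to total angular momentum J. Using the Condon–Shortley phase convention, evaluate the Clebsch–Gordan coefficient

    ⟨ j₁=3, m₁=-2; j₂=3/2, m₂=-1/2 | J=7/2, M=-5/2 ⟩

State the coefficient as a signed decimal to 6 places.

triangle: 1!·5!·2!/9! = 240/362880
(j±m)!: 1!·5!·1!·2!·1!·6! = 172800
prefactor² = (2J+1)·Δ·N² = 6400/7
  k=0: +1/(0!·1!·5!·1!·0!·1!) = 1/120
  k=1: −1/(1!·0!·4!·0!·1!·2!) = -1/48
Σ = -1/80  ⇒  CG² = 6400/7·(-1/80)² = 1/7
CG = −√(1/7) = -0.377964

-0.377964  (= −√(1/7))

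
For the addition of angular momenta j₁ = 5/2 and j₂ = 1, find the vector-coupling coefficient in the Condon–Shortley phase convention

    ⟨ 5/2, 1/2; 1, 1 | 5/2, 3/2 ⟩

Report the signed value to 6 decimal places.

j₁+j₂−J=1  J+j₁−j₂=4  J−j₁+j₂=1  j₁+j₂+J+1=7
(j₁±m₁, j₂±m₂, J±M) = (3,2,2,0,4,1)
P² = 576/35
sum k=1..1:
  [1] −1/6 = -1/6
S = -1/6
C² = P²·S² = 16/35 ; C = -0.676123

−√(16/35) ≈ -0.676123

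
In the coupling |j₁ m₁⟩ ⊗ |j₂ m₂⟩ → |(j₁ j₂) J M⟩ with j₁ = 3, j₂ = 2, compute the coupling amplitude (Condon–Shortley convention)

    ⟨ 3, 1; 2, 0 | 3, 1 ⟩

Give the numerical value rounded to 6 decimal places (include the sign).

√[7·2!4!2!/9! · 4!2!2!2!4!2!] = √(256/15)
  +(−1)^0/∏(0,2,2,2,2,0)! = 1/16  (running 1/16)
  +(−1)^1/∏(1,1,1,1,3,1)! = -1/6  (running -5/48)
  +(−1)^2/∏(2,0,0,0,4,2)! = 1/96  (running -3/32)
⟨..|..⟩ = √(256/15)·(-3/32) = -0.387298

−√(3/20) = -0.387298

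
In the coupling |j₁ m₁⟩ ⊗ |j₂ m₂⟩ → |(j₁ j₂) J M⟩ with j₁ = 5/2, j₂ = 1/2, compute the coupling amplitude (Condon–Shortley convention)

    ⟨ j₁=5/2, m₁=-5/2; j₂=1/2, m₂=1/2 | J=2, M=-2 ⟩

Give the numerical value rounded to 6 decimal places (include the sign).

√[5·1!4!0!/6! · 0!5!1!0!0!4!] = √(480)
  +(−1)^1/∏(1,0,4,0,0,0)! = -1/24  (running -1/24)
⟨..|..⟩ = √(480)·(-1/24) = -0.912871

−√(5/6) ≈ -0.912871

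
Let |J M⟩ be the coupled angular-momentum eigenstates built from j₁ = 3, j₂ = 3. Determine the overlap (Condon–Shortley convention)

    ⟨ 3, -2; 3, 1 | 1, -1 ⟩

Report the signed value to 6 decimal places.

+√(5/28) ≈ +0.422577

j₁+j₂−J=5  J+j₁−j₂=1  J−j₁+j₂=1  j₁+j₂+J+1=8
(j₁±m₁, j₂±m₂, J±M) = (1,5,4,2,0,2)
P² = 720/7
sum k=4..4:
  [4] +1/24 = 1/24
S = 1/24
C² = P²·S² = 5/28 ; C = +0.422577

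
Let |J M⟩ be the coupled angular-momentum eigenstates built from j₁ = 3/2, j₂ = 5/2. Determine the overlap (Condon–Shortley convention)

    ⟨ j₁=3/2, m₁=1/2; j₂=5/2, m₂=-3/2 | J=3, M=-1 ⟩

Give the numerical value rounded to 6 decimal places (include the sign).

+0.639010

j₁+j₂−J=1  J+j₁−j₂=2  J−j₁+j₂=4  j₁+j₂+J+1=8
(j₁±m₁, j₂±m₂, J±M) = (2,1,1,4,2,4)
P² = 96/5
sum k=0..1:
  [0] +1/6 = 1/6
  [1] −1/48 = -1/48
S = 7/48
C² = P²·S² = 49/120 ; C = +0.639010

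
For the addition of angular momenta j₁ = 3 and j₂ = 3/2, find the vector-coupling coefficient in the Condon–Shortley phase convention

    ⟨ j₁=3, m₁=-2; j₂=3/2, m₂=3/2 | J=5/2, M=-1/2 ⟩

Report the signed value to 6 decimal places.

j₁+j₂−J=2  J+j₁−j₂=4  J−j₁+j₂=1  j₁+j₂+J+1=8
(j₁±m₁, j₂±m₂, J±M) = (1,5,3,0,2,3)
P² = 432/7
sum k=2..2:
  [2] +1/12 = 1/12
S = 1/12
C² = P²·S² = 3/7 ; C = +0.654654

+√(3/7) ≈ +0.654654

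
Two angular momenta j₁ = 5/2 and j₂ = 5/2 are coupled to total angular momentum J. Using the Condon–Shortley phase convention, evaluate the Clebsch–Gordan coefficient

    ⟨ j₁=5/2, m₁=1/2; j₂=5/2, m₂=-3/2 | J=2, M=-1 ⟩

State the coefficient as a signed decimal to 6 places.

√[5·3!2!2!/8! · 3!2!1!4!1!3!] = √(36/7)
  +(−1)^0/∏(0,3,2,1,0,1)! = 1/12  (running 1/12)
  +(−1)^1/∏(1,2,1,0,1,2)! = -1/4  (running -1/6)
⟨..|..⟩ = √(36/7)·(-1/6) = -0.377964

−√(1/7) ≈ -0.377964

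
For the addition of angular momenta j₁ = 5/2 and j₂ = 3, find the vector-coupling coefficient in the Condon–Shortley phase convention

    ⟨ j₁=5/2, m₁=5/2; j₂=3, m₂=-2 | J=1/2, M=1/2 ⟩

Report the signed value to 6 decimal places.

+0.218218

triangle: 5!×0!×1!/7! = 120/5040
(j±m)!: 5!×0!×1!×5!×1!×0! = 14400
prefactor² = (2J+1)×Δ×N² = 4800/7
  k=0: +1/(0!×5!×0!×1!×0!×0!) = 1/120
Σ = 1/120  ⇒  CG² = 4800/7×1/120² = 1/21
CG = +√(1/21) = +0.218218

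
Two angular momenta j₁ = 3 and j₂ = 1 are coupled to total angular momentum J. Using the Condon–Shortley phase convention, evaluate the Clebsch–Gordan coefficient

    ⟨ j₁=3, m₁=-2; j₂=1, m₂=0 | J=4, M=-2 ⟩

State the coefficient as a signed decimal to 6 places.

j₁+j₂−J=0  J+j₁−j₂=6  J−j₁+j₂=2  j₁+j₂+J+1=9
(j₁±m₁, j₂±m₂, J±M) = (1,5,1,1,2,6)
P² = 43200/7
sum k=0..0:
  [0] +1/120 = 1/120
S = 1/120
C² = P²·S² = 3/7 ; C = +0.654654

+√(3/7) ≈ +0.654654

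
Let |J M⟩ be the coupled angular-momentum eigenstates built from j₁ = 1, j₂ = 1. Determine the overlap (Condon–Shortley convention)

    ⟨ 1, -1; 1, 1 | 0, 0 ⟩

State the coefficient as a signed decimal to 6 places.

j₁+j₂−J=2  J+j₁−j₂=0  J−j₁+j₂=0  j₁+j₂+J+1=3
(j₁±m₁, j₂±m₂, J±M) = (0,2,2,0,0,0)
P² = 4/3
sum k=2..2:
  [2] +1/2 = 1/2
S = 1/2
C² = P²·S² = 1/3 ; C = +0.577350

+√(1/3) = +0.577350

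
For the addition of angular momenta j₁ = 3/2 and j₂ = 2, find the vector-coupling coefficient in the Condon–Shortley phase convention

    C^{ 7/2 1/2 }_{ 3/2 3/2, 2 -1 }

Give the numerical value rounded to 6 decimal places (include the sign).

+√(4/35) = +0.338062

j₁+j₂−J=0  J+j₁−j₂=3  J−j₁+j₂=4  j₁+j₂+J+1=8
(j₁±m₁, j₂±m₂, J±M) = (3,0,1,3,4,3)
P² = 5184/35
sum k=0..0:
  [0] +1/36 = 1/36
S = 1/36
C² = P²·S² = 4/35 ; C = +0.338062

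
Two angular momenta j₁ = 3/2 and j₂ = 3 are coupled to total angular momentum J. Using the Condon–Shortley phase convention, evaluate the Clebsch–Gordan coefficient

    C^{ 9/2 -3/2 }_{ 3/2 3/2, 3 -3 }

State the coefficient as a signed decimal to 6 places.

triangle: 0!×3!×6!/10! = 4320/3628800
(j±m)!: 3!×0!×0!×6!×3!×6! = 18662400
prefactor² = (2J+1)×Δ×N² = 1555200/7
  k=0: +1/(0!×0!×0!×0!×3!×6!) = 1/4320
Σ = 1/4320  ⇒  CG² = 1555200/7×1/4320² = 1/84
CG = +√(1/84) = +0.109109

+√(1/84) = +0.109109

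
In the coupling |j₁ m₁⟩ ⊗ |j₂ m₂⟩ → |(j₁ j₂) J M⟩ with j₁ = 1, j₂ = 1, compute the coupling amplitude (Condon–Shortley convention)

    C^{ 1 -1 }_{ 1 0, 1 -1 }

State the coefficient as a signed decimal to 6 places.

j₁+j₂−J=1  J+j₁−j₂=1  J−j₁+j₂=1  j₁+j₂+J+1=4
(j₁±m₁, j₂±m₂, J±M) = (1,1,0,2,0,2)
P² = 1/2
sum k=0..0:
  [0] +1/1 = 1
S = 1
C² = P²·S² = 1/2 ; C = +0.707107

+0.707107  (= +√(1/2))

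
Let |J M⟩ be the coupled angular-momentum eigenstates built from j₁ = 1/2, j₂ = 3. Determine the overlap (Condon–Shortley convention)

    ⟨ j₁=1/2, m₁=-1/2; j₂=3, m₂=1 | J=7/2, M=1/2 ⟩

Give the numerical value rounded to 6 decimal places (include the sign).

triangle: 0!·1!·6!/8! = 720/40320
(j±m)!: 0!·1!·4!·2!·4!·3! = 6912
prefactor² = (2J+1)·Δ·N² = 6912/7
  k=0: +1/(0!·0!·1!·4!·0!·2!) = 1/48
Σ = 1/48  ⇒  CG² = 6912/7·1/48² = 3/7
CG = +√(3/7) = +0.654654

+√(3/7) = +0.654654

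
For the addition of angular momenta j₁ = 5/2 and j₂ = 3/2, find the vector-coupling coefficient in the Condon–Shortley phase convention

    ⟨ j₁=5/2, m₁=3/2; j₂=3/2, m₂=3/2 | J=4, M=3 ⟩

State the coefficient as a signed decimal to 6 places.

+0.790569  (= +√(5/8))

√[9·0!5!3!/9! · 4!1!3!0!7!1!] = √(12960)
  +(−1)^0/∏(0,0,1,3,4,0)! = 1/144  (running 1/144)
⟨..|..⟩ = √(12960)·(1/144) = +0.790569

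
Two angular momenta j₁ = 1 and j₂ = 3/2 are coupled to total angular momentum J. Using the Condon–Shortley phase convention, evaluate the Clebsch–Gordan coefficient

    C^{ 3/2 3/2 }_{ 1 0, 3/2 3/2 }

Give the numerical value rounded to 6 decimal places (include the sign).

-0.774597  (= −√(3/5))

√[4·1!1!2!/5! · 1!1!3!0!3!0!] = √(12/5)
  +(−1)^1/∏(1,0,0,2,1,0)! = -1/2  (running -1/2)
⟨..|..⟩ = √(12/5)·(-1/2) = -0.774597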